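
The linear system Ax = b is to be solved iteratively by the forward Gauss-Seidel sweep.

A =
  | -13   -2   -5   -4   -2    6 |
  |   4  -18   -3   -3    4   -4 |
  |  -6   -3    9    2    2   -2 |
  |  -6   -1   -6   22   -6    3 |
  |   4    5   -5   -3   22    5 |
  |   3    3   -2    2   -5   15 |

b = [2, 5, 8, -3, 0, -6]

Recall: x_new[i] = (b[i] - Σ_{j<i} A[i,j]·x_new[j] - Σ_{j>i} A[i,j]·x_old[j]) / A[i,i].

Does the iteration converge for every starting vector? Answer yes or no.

A = D + L + U where D = diag(-13, -18, 9, 22, 22, 15).
T_GS = -(D+L)⁻¹U: row 0 first, T[0,4] = -(-2)/(-13) = -0.1538; later rows by forward substitution.
  T[0,:] = [+0.0000  -0.1538  -0.3846  -0.3077  -0.1538  +0.4615]
  T[1,:] = [+0.0000  -0.0342  -0.2521  -0.2350  +0.1880  -0.1197]
  T[2,:] = [+0.0000  -0.1140  -0.3405  -0.5057  -0.2621  +0.4900]
  T[3,:] = [+0.0000  -0.0746  -0.2092  -0.2325  +0.1678  +0.1177]
  T[4,:] = [+0.0000  -0.0003  +0.0213  -0.0373  -0.0514  -0.1566]
  T[5,:] = [+0.0000  +0.0322  +0.1170  +0.0597  -0.0813  -0.0709]
|λ(T)| sorted: 0.7679, 0.1258, 0.1114, 0.1114, 0.0589, 0.0000.
ρ = 0.7679; 0.7679 < 1 ⇒ converges.

yes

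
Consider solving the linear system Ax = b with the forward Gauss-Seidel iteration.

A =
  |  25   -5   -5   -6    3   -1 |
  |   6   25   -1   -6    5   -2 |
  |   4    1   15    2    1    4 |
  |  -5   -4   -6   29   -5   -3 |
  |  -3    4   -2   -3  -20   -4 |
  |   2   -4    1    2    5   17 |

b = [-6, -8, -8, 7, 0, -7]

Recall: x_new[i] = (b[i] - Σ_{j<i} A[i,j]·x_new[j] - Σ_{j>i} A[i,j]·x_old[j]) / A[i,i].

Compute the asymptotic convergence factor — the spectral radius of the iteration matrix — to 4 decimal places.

Let D = diag(25, 25, 15, 29, -20, 17); L, U the strict triangles.
Gauss-Seidel: T = -(D+L)⁻¹U, row 0 first, T[0,3] = -(-6)/(25) = +0.2400; later rows by forward substitution.
  T[0,:] = [+0.0000 +0.2000 +0.2000 +0.2400 -0.1200 +0.0400]
  T[1,:] = [+0.0000 -0.0480 -0.0080 +0.1824 -0.1712 +0.0704]
  T[2,:] = [+0.0000 -0.0501 -0.0528 -0.2095 -0.0233 -0.2820]
  T[3,:] = [+0.0000 +0.0175 +0.0225 +0.0232 +0.1233 +0.0617]
  T[4,:] = [+0.0000 -0.0372 -0.0297 +0.0180 -0.0324 -0.1730]
  T[5,:] = [+0.0000 -0.0230 -0.0162 +0.0190 -0.0298 +0.0721]
|eigenvalues of T|: 0.1972, 0.0903, 0.0903, 0.0519, 0.0519, 0.0000.
spectral radius ρ = 0.1972; 0.1972 < 1, so it converges for any x₀.

0.1972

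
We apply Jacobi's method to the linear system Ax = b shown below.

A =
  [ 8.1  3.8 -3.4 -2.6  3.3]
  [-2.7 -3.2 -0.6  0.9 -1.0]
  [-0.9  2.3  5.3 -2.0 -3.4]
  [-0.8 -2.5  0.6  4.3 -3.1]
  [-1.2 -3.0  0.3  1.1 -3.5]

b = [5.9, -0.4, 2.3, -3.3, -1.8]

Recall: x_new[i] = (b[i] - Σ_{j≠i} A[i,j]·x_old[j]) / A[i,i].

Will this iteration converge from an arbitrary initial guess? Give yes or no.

no

Diagonal D = diag(8.1, -3.2, 5.3, 4.3, -3.5); L, U strict lower/upper.
Jacobi T = -D⁻¹(L+U): T[0,2] = -(-3.4)/(8.1) = +0.4198; T[0,0] = 0.
  T[0,:] = [+0.0000, -0.4691, +0.4198, +0.3210, -0.4074]
  T[1,:] = [-0.8438, +0.0000, -0.1875, +0.2812, -0.3125]
  T[2,:] = [+0.1698, -0.4340, +0.0000, +0.3774, +0.6415]
  T[3,:] = [+0.1860, +0.5814, -0.1395, +0.0000, +0.7209]
  T[4,:] = [-0.3429, -0.8571, +0.0857, +0.3143, +0.0000]
|eigenvalues of T|: 1.4000, 0.9554, 0.4633, 0.4633, 0.1477.
spectral radius ρ = 1.4000; 1.4000 > 1 ⇒ diverges.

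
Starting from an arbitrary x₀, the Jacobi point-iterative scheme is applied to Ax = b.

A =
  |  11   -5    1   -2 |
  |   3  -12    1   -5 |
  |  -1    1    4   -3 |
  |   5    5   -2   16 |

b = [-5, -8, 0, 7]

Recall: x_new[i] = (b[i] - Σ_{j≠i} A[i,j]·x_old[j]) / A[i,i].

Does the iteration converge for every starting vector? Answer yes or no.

yes

A = D + L + U where D = diag(11, -12, 4, 16).
Jacobi T = -D⁻¹(L+U): T[0,3] = -(-2)/(11) = +0.1818; T[0,0] = 0.
  T[0,:] = [+0.0000  +0.4545  -0.0909  +0.1818]
  T[1,:] = [+0.2500  +0.0000  +0.0833  -0.4167]
  T[2,:] = [+0.2500  -0.2500  +0.0000  +0.7500]
  T[3,:] = [-0.3125  -0.3125  +0.1250  +0.0000]
|λ(T)| sorted: 0.5686, 0.4479, 0.4479, 0.1577.
spectral radius ρ = 0.5686; 0.5686 < 1: convergent.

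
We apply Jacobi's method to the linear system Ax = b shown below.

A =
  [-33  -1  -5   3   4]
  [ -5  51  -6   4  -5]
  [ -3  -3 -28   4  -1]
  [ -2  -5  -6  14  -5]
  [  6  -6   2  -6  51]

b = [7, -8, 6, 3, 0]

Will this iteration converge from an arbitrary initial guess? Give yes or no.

Split A = D + L + U, D = diag(-33, 51, -28, 14, 51).
T_J = -D⁻¹(L+U): T[4,2] = -(2)/(51) = -0.0392; T[4,4] = 0.
  T[0,:] = [+0.0000  -0.0303  -0.1515  +0.0909  +0.1212]
  T[1,:] = [+0.0980  +0.0000  +0.1176  -0.0784  +0.0980]
  T[2,:] = [-0.1071  -0.1071  +0.0000  +0.1429  -0.0357]
  T[3,:] = [+0.1429  +0.3571  +0.4286  +0.0000  +0.3571]
  T[4,:] = [-0.1176  +0.1176  -0.0392  +0.1176  +0.0000]
eigenvalue magnitudes: 0.2962, 0.2262, 0.2262, 0.0708, 0.0708.
ρ = 0.2962; 0.2962 < 1: convergent.

yes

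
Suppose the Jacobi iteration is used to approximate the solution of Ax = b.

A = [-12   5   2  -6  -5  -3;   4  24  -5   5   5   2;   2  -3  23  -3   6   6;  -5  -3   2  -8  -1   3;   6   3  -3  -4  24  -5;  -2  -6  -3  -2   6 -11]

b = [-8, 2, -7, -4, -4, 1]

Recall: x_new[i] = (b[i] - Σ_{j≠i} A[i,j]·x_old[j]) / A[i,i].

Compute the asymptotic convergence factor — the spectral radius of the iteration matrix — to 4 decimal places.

Write A = D+L+U with D = diag(-12, 24, 23, -8, 24, -11).
T_J = -D⁻¹(L+U): T[1,0] = -(4)/(24) = -0.1667; T[1,1] = 0.
  T[0,:] = [+0.0000, +0.4167, +0.1667, -0.5000, -0.4167, -0.2500]
  T[1,:] = [-0.1667, +0.0000, +0.2083, -0.2083, -0.2083, -0.0833]
  T[2,:] = [-0.0870, +0.1304, +0.0000, +0.1304, -0.2609, -0.2609]
  T[3,:] = [-0.6250, -0.3750, +0.2500, +0.0000, -0.1250, +0.3750]
  T[4,:] = [-0.2500, -0.1250, +0.1250, +0.1667, +0.0000, +0.2083]
  T[5,:] = [-0.1818, -0.5455, -0.2727, -0.1818, +0.5455, +0.0000]
|eigenvalues of T|: 0.9181, 0.5791, 0.5791, 0.1703, 0.1703, 0.1340.
ρ = 0.9181; 0.9181 < 1: convergent.

0.9181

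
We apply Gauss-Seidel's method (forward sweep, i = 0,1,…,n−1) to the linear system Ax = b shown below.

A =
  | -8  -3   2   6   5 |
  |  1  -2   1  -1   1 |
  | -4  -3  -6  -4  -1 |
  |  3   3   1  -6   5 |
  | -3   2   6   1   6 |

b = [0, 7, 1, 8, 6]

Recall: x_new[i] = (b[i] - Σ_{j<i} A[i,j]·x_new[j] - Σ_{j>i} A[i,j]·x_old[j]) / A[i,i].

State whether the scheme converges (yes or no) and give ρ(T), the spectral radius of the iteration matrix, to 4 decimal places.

Write A = D+L+U with D = diag(-8, -2, -6, -6, 6).
T_GS = -(D+L)⁻¹U: row 0 first, T[0,1] = -(-3)/(-8) = -0.3750; later rows by forward substitution.
  T[0,:] = [+0.0000  -0.3750  +0.2500  +0.7500  +0.6250]
  T[1,:] = [+0.0000  -0.1875  +0.6250  -0.1250  +0.8125]
  T[2,:] = [+0.0000  +0.3437  -0.4792  -1.1042  -0.9896]
  T[3,:] = [+0.0000  -0.2240  +0.3576  +0.1285  +1.3872]
  T[4,:] = [+0.0000  -0.4314  +0.3362  +1.4994  +0.8001]
|eigenvalues of T|: 1.5661, 0.9500, 0.1871, 0.1871, 0.0000.
ρ = 1.5661; 1.5661 > 1, so it fails to converge.

no, ρ = 1.5661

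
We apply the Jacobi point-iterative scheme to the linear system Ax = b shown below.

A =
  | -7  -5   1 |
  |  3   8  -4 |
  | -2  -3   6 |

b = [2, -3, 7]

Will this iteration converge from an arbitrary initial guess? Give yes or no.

A = D + L + U where D = diag(-7, 8, 6).
Jacobi T = -D⁻¹(L+U): T[2,0] = -(-2)/(6) = +0.3333; T[2,2] = 0.
  T[0,:] = [+0.0000 -0.7143 +0.1429]
  T[1,:] = [-0.3750 +0.0000 +0.5000]
  T[2,:] = [+0.3333 +0.5000 +0.0000]
|λ(T)| sorted: 0.8576, 0.5464, 0.3112.
ρ(T) = max|λ| = 0.8576; 0.8576 < 1: convergent.

yes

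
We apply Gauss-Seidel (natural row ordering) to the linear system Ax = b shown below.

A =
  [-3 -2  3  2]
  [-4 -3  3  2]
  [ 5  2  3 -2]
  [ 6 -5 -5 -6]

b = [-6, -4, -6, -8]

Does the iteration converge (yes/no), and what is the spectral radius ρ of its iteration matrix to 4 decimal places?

no, ρ = 1.3377

Write A = D+L+U with D = diag(-3, -3, 3, -6).
T_GS = -(D+L)⁻¹U: row 0 first, T[0,2] = -(3)/(-3) = +1.0000; later rows by forward substitution.
  T[0,:] = [+0.0000 -0.6667 +1.0000 +0.6667]
  T[1,:] = [+0.0000 +0.8889 -0.3333 -0.2222]
  T[2,:] = [+0.0000 +0.5185 -1.4444 -0.2963]
  T[3,:] = [+0.0000 -1.8395 +2.4815 +1.0988]
|eigenvalues of T|: 1.3377, 1.0973, 0.3028, 0.0000.
ρ = 1.3377; 1.3377 > 1, so it fails to converge.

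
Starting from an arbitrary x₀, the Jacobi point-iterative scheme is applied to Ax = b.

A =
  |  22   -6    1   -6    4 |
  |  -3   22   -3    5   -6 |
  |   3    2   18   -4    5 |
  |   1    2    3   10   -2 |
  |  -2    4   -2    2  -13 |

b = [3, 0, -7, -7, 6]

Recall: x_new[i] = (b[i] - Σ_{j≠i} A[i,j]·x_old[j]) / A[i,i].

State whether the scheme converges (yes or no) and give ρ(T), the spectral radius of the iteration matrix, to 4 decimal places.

yes, ρ = 0.5603

Write A = D+L+U with D = diag(22, 22, 18, 10, -13).
T_J = -D⁻¹(L+U): T[1,3] = -(5)/(22) = -0.2273; T[1,1] = 0.
  T[0,:] = [+0.0000, +0.2727, -0.0455, +0.2727, -0.1818]
  T[1,:] = [+0.1364, +0.0000, +0.1364, -0.2273, +0.2727]
  T[2,:] = [-0.1667, -0.1111, +0.0000, +0.2222, -0.2778]
  T[3,:] = [-0.1000, -0.2000, -0.3000, +0.0000, +0.2000]
  T[4,:] = [-0.1538, +0.3077, -0.1538, +0.1538, +0.0000]
moduli |λ_i(T)| = 0.5603, 0.2046, 0.2046, 0.1967, 0.1967.
ρ = 0.5603; 0.5603 < 1, so it converges for any x₀.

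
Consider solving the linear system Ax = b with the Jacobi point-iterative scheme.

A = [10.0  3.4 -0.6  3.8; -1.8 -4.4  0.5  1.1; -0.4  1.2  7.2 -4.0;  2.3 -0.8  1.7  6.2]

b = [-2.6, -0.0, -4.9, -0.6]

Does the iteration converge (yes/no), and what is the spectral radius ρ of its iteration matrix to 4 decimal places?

Let D = diag(10, -4.4, 7.2, 6.2); L, U the strict triangles.
Jacobi T = -D⁻¹(L+U): T[3,1] = -(-0.8)/(6.2) = +0.1290; T[3,3] = 0.
  T[0,:] = [+0.0000 -0.3400 +0.0600 -0.3800]
  T[1,:] = [-0.4091 +0.0000 +0.1136 +0.2500]
  T[2,:] = [+0.0556 -0.1667 +0.0000 +0.5556]
  T[3,:] = [-0.3710 +0.1290 -0.2742 +0.0000]
|eigenvalues of T|: 0.6020, 0.4406, 0.3833, 0.3833.
ρ(T) = max|λ| = 0.6020; 0.6020 < 1 ⇒ converges.

yes, ρ = 0.6020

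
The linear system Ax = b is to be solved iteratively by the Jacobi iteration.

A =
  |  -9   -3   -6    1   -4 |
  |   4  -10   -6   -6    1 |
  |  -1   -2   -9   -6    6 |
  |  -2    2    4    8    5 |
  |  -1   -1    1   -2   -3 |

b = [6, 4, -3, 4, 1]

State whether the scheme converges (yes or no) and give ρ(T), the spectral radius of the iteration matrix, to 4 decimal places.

no, ρ = 1.3656

A = D + L + U where D = diag(-9, -10, -9, 8, -3).
Jacobi T = -D⁻¹(L+U): T[0,4] = -(-4)/(-9) = -0.4444; T[0,0] = 0.
  T[0,:] = [+0.0000  -0.3333  -0.6667  +0.1111  -0.4444]
  T[1,:] = [+0.4000  +0.0000  -0.6000  -0.6000  +0.1000]
  T[2,:] = [-0.1111  -0.2222  +0.0000  -0.6667  +0.6667]
  T[3,:] = [+0.2500  -0.2500  -0.5000  +0.0000  -0.6250]
  T[4,:] = [-0.3333  -0.3333  +0.3333  -0.6667  +0.0000]
|λ(T)| sorted: 1.3656, 0.5953, 0.5270, 0.5270, 0.2137.
ρ = 1.3656; 1.3656 > 1 ⇒ diverges.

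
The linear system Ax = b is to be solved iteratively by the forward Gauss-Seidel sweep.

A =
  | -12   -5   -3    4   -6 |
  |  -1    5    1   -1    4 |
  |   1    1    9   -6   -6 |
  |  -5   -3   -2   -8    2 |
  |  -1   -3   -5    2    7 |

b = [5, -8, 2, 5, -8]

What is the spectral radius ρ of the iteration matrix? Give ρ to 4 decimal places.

Write A = D+L+U with D = diag(-12, 5, 9, -8, 7).
GS T = -(D+L)⁻¹U: row 0 first, T[0,3] = -(4)/(-12) = +0.3333; later rows by forward substitution.
  T[0,:] = [+0.0000 -0.4167 -0.2500 +0.3333 -0.5000]
  T[1,:] = [+0.0000 -0.0833 -0.2500 +0.2667 -0.9000]
  T[2,:] = [+0.0000 +0.0556 +0.0556 +0.6000 +0.8222]
  T[3,:] = [+0.0000 +0.2778 +0.2361 -0.4583 +0.6944]
  T[4,:] = [+0.0000 -0.1349 -0.1706 +0.7214 -0.0683]
|eigenvalues of T|: 1.1905, 0.3237, 0.3237, 0.0159, 0.0000.
ρ = 1.1905; 1.1905 > 1 ⇒ diverges.

1.1905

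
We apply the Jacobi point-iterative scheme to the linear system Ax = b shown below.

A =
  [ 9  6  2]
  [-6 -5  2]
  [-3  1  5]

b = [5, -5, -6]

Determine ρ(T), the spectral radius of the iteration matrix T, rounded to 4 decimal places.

0.9066

Split A = D + L + U, D = diag(9, -5, 5).
Jacobi: T = -D⁻¹(L+U), T[2,1] = -(1)/(5) = -0.2000; T[2,2] = 0.
  T[0,:] = [+0.0000 -0.6667 -0.2222]
  T[1,:] = [-1.2000 +0.0000 +0.4000]
  T[2,:] = [+0.6000 -0.2000 +0.0000]
|λ(T)| sorted: 0.9066, 0.4851, 0.4851.
ρ = 0.9066; 0.9066 < 1 ⇒ converges.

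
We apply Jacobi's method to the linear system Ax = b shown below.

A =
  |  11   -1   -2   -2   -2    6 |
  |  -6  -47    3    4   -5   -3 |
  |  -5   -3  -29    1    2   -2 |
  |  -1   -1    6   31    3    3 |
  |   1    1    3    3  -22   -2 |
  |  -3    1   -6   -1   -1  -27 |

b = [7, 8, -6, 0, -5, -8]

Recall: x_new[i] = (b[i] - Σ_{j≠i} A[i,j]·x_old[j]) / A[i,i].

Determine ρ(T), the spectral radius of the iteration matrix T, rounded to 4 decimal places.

0.3221

Diagonal D = diag(11, -47, -29, 31, -22, -27); L, U strict lower/upper.
Jacobi: T = -D⁻¹(L+U), T[2,3] = -(1)/(-29) = +0.0345; T[2,2] = 0.
  T[0,:] = [+0.0000 +0.0909 +0.1818 +0.1818 +0.1818 -0.5455]
  T[1,:] = [-0.1277 +0.0000 +0.0638 +0.0851 -0.1064 -0.0638]
  T[2,:] = [-0.1724 -0.1034 +0.0000 +0.0345 +0.0690 -0.0690]
  T[3,:] = [+0.0323 +0.0323 -0.1935 +0.0000 -0.0968 -0.0968]
  T[4,:] = [+0.0455 +0.0455 +0.1364 +0.1364 +0.0000 -0.0909]
  T[5,:] = [-0.1111 +0.0370 -0.2222 -0.0370 -0.0370 +0.0000]
|eigenvalues of T|: 0.3221, 0.2374, 0.1878, 0.1878, 0.1254, 0.1254.
ρ = 0.3221; 0.3221 < 1: convergent.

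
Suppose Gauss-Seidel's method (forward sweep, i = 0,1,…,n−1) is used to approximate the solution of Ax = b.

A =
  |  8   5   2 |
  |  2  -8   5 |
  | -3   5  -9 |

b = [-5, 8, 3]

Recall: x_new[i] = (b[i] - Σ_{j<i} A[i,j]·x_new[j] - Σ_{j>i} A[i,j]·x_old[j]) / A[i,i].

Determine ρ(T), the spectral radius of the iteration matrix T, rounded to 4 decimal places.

Split A = D + L + U, D = diag(8, -8, -9).
Gauss-Seidel: T = -(D+L)⁻¹U, row 0 first, T[0,1] = -(5)/(8) = -0.6250; later rows by forward substitution.
  T[0,:] = [+0.0000  -0.6250  -0.2500]
  T[1,:] = [+0.0000  -0.1562  +0.5625]
  T[2,:] = [+0.0000  +0.1215  +0.3958]
eigenvalue magnitudes: 0.5000, 0.2604, 0.0000.
ρ(T) = max|λ| = 0.5000; 0.5000 < 1, so it converges for any x₀.

0.5000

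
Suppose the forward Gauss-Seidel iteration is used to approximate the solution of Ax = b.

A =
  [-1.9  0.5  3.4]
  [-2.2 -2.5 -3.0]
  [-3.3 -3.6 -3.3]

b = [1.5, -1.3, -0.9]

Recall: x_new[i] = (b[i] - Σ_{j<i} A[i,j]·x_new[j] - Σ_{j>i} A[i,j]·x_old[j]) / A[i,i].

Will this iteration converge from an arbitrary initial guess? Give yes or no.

no

Diagonal D = diag(-1.9, -2.5, -3.3); L, U strict lower/upper.
Gauss-Seidel: T = -(D+L)⁻¹U, row 0 first, T[0,1] = -(0.5)/(-1.9) = +0.2632; later rows by forward substitution.
  T[0,:] = [+0.0000  +0.2632  +1.7895]
  T[1,:] = [+0.0000  -0.2316  -2.7747]
  T[2,:] = [+0.0000  -0.0105  +1.2375]
|roots of det(T-λI)|: 1.2571, 0.2512, 0.0000.
ρ(T) = max|λ| = 1.2571; 1.2571 > 1 ⇒ diverges.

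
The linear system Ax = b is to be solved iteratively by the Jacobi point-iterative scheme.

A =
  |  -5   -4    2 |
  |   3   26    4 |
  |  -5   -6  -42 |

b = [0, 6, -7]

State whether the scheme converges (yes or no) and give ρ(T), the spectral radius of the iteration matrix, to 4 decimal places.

Split A = D + L + U, D = diag(-5, 26, -42).
T_J = -D⁻¹(L+U): T[1,2] = -(4)/(26) = -0.1538; T[1,1] = 0.
  T[0,:] = [+0.0000  -0.8000  +0.4000]
  T[1,:] = [-0.1154  +0.0000  -0.1538]
  T[2,:] = [-0.1190  -0.1429  +0.0000]
|λ(T)| sorted: 0.3051, 0.1625, 0.1625.
ρ(T) = max|λ| = 0.3051; 0.3051 < 1, so it converges for any x₀.

yes, ρ = 0.3051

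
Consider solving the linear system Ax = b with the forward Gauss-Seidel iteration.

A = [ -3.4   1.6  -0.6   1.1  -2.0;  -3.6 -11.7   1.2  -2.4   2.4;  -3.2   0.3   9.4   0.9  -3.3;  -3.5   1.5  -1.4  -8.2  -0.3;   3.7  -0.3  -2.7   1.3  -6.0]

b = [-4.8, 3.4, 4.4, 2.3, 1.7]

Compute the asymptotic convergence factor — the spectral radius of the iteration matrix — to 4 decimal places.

0.7569

Let D = diag(-3.4, -11.7, 9.4, -8.2, -6); L, U the strict triangles.
GS T = -(D+L)⁻¹U: row 0 first, T[0,4] = -(-2)/(-3.4) = -0.5882; later rows by forward substitution.
  T[0,:] = [+0.0000, +0.4706, -0.1765, +0.3235, -0.5882]
  T[1,:] = [+0.0000, -0.1448, +0.1569, -0.3047, +0.3861]
  T[2,:] = [+0.0000, +0.1648, -0.0651, +0.0241, +0.1385]
  T[3,:] = [+0.0000, -0.2555, +0.1151, -0.1979, +0.2615]
  T[4,:] = [+0.0000, +0.1679, -0.0624, +0.1610, -0.3877]
|eigenvalues of T|: 0.7569, 0.1759, 0.1427, 0.0055, 0.0000.
ρ = 0.7569; 0.7569 < 1 ⇒ converges.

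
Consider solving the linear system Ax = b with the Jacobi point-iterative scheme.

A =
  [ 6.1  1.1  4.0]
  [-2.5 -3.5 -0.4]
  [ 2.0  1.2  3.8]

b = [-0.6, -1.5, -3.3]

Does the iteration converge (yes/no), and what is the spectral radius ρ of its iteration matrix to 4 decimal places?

yes, ρ = 0.8365

Let D = diag(6.1, -3.5, 3.8); L, U the strict triangles.
Jacobi: T = -D⁻¹(L+U), T[0,1] = -(1.1)/(6.1) = -0.1803; T[0,0] = 0.
  T[0,:] = [+0.0000, -0.1803, -0.6557]
  T[1,:] = [-0.7143, +0.0000, -0.1143]
  T[2,:] = [-0.5263, -0.3158, +0.0000]
eigenvalue magnitudes: 0.8365, 0.4356, 0.4356.
ρ = 0.8365; 0.8365 < 1, so it converges for any x₀.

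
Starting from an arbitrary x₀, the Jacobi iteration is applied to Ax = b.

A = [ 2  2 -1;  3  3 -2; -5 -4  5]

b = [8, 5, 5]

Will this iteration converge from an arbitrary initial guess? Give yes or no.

Diagonal D = diag(2, 3, 5); L, U strict lower/upper.
Jacobi T = -D⁻¹(L+U): T[0,1] = -(2)/(2) = -1.0000; T[0,0] = 0.
  T[0,:] = [+0.0000 -1.0000 +0.5000]
  T[1,:] = [-1.0000 +0.0000 +0.6667]
  T[2,:] = [+1.0000 +0.8000 +0.0000]
eigenvalue magnitudes: 1.6384, 0.9608, 0.6776.
spectral radius ρ = 1.6384; 1.6384 > 1: divergent.

no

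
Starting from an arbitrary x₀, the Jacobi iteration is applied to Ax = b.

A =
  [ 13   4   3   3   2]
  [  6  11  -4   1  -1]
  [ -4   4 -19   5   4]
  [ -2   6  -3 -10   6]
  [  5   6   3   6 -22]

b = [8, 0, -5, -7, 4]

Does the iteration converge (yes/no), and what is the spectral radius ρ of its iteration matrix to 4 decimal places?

A = D + L + U where D = diag(13, 11, -19, -10, -22).
T_J = -D⁻¹(L+U): T[4,0] = -(5)/(-22) = +0.2273; T[4,4] = 0.
  T[0,:] = [+0.0000, -0.3077, -0.2308, -0.2308, -0.1538]
  T[1,:] = [-0.5455, +0.0000, +0.3636, -0.0909, +0.0909]
  T[2,:] = [-0.2105, +0.2105, +0.0000, +0.2632, +0.2105]
  T[3,:] = [-0.2000, +0.6000, -0.3000, +0.0000, +0.6000]
  T[4,:] = [+0.2273, +0.2727, +0.1364, +0.2727, +0.0000]
|eigenvalues of T|: 0.8415, 0.4577, 0.3522, 0.3522, 0.0645.
ρ = 0.8415; 0.8415 < 1, so it converges for any x₀.

yes, ρ = 0.8415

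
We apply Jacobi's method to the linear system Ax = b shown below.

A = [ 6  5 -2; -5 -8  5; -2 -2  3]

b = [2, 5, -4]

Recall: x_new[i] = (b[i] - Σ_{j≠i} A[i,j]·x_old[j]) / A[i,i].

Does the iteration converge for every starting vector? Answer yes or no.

no

Diagonal D = diag(6, -8, 3); L, U strict lower/upper.
T_J = -D⁻¹(L+U): T[0,1] = -(5)/(6) = -0.8333; T[0,0] = 0.
  T[0,:] = [+0.0000  -0.8333  +0.3333]
  T[1,:] = [-0.6250  +0.0000  +0.6250]
  T[2,:] = [+0.6667  +0.6667  +0.0000]
moduli |λ_i(T)| = 1.2451, 0.6248, 0.6248.
ρ(T) = max|λ| = 1.2451; 1.2451 > 1, so it fails to converge.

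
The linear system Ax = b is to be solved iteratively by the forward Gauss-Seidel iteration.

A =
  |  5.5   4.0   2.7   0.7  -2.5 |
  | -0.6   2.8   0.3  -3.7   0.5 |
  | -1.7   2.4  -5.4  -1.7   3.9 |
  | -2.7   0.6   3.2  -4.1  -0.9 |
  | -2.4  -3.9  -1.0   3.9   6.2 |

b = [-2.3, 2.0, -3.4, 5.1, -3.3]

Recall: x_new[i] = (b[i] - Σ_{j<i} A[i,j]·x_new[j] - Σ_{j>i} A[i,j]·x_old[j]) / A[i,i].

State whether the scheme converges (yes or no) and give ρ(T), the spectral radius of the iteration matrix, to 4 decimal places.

no, ρ = 1.1786

Write A = D+L+U with D = diag(5.5, 2.8, -5.4, -4.1, 6.2).
Gauss-Seidel: T = -(D+L)⁻¹U, row 0 first, T[0,2] = -(2.7)/(5.5) = -0.4909; later rows by forward substitution.
  T[0,:] = [+0.0000 -0.7273 -0.4909 -0.1273 +0.4545]
  T[1,:] = [+0.0000 -0.1558 -0.2123 +1.2942 -0.0812]
  T[2,:] = [+0.0000 +0.1597 +0.0602 +0.3004 +0.5430]
  T[3,:] = [+0.0000 +0.5808 +0.3392 +0.5077 -0.1069]
  T[4,:] = [+0.0000 -0.7191 -0.5272 +0.4939 +0.2797]
eigenvalue magnitudes: 1.1786, 0.2870, 0.2870, 0.0215, 0.0000.
ρ(T) = max|λ| = 1.1786; 1.1786 > 1, so it fails to converge.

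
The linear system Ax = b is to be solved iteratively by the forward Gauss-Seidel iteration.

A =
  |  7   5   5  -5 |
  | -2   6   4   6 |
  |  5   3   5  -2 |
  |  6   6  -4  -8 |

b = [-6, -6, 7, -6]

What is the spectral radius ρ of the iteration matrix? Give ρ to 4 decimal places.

Split A = D + L + U, D = diag(7, 6, 5, -8).
GS T = -(D+L)⁻¹U: row 0 first, T[0,3] = -(-5)/(7) = +0.7143; later rows by forward substitution.
  T[0,:] = [+0.0000 -0.7143 -0.7143 +0.7143]
  T[1,:] = [+0.0000 -0.2381 -0.9048 -0.7619]
  T[2,:] = [+0.0000 +0.8571 +1.2571 +0.1429]
  T[3,:] = [+0.0000 -1.1429 -1.8429 -0.1071]
|roots of det(T-λI)|: 1.2087, 0.3438, 0.3438, 0.0000.
ρ(T) = max|λ| = 1.2087; 1.2087 > 1, so it fails to converge.

1.2087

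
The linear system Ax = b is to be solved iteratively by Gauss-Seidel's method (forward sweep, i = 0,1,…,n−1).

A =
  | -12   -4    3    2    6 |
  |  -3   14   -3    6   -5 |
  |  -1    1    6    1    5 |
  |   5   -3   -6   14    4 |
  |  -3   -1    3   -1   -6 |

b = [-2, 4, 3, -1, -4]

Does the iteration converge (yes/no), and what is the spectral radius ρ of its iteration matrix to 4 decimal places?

yes, ρ = 0.8728

Diagonal D = diag(-12, 14, 6, 14, -6); L, U strict lower/upper.
T_GS = -(D+L)⁻¹U: row 0 first, T[0,2] = -(3)/(-12) = +0.2500; later rows by forward substitution.
  T[0,:] = [+0.0000  -0.3333  +0.2500  +0.1667  +0.5000]
  T[1,:] = [+0.0000  -0.0714  +0.2679  -0.3929  +0.4643]
  T[2,:] = [+0.0000  -0.0437  -0.0030  -0.0734  -0.8274]
  T[3,:] = [+0.0000  +0.0850  -0.0332  -0.1752  -0.7194]
  T[4,:] = [+0.0000  +0.1426  -0.1656  -0.0254  -0.6212]
|λ(T)| sorted: 0.8728, 0.1488, 0.1144, 0.1144, 0.0000.
ρ = 0.8728; 0.8728 < 1 ⇒ converges.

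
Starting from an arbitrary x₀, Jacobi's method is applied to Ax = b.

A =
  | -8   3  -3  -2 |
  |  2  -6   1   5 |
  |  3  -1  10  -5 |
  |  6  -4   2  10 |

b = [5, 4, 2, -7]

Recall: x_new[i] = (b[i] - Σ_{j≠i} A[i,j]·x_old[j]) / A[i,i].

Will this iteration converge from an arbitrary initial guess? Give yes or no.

yes

Write A = D+L+U with D = diag(-8, -6, 10, 10).
Jacobi: T = -D⁻¹(L+U), T[0,3] = -(-2)/(-8) = -0.2500; T[0,0] = 0.
  T[0,:] = [+0.0000, +0.3750, -0.3750, -0.2500]
  T[1,:] = [+0.3333, +0.0000, +0.1667, +0.8333]
  T[2,:] = [-0.3000, +0.1000, +0.0000, +0.5000]
  T[3,:] = [-0.6000, +0.4000, -0.2000, +0.0000]
|λ(T)| sorted: 0.8718, 0.5298, 0.4674, 0.1254.
ρ(T) = max|λ| = 0.8718; 0.8718 < 1, so it converges for any x₀.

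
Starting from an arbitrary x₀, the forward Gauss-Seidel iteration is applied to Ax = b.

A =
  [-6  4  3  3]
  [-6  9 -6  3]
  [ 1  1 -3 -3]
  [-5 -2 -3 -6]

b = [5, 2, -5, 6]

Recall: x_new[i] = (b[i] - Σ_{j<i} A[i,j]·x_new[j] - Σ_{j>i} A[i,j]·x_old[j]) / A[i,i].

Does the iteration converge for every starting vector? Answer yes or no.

Write A = D+L+U with D = diag(-6, 9, -3, -6).
Gauss-Seidel: T = -(D+L)⁻¹U, row 0 first, T[0,2] = -(3)/(-6) = +0.5000; later rows by forward substitution.
  T[0,:] = [+0.0000 +0.6667 +0.5000 +0.5000]
  T[1,:] = [+0.0000 +0.4444 +1.0000 +0.0000]
  T[2,:] = [+0.0000 +0.3704 +0.5000 -0.8333]
  T[3,:] = [+0.0000 -0.8889 -1.0000 +0.0000]
moduli |λ_i(T)| = 1.6667, 0.4714, 0.4714, 0.0000.
ρ = 1.6667; 1.6667 > 1, so it fails to converge.

no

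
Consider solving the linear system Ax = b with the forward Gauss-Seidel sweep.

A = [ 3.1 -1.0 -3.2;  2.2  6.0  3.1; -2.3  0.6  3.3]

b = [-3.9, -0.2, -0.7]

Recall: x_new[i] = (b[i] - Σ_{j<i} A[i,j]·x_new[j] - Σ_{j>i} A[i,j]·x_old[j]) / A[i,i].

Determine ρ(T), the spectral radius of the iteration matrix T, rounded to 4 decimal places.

Split A = D + L + U, D = diag(3.1, 6, 3.3).
GS T = -(D+L)⁻¹U: row 0 first, T[0,1] = -(-1)/(3.1) = +0.3226; later rows by forward substitution.
  T[0,:] = [+0.0000, +0.3226, +1.0323]
  T[1,:] = [+0.0000, -0.1183, -0.8952]
  T[2,:] = [+0.0000, +0.2463, +0.8822]
|λ(T)| sorted: 0.5544, 0.2095, 0.0000.
ρ(T) = max|λ| = 0.5544; 0.5544 < 1 ⇒ converges.

0.5544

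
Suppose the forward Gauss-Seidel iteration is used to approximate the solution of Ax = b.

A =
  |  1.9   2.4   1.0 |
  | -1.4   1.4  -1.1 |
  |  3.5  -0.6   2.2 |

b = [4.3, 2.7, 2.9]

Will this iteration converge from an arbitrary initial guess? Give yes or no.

Diagonal D = diag(1.9, 1.4, 2.2); L, U strict lower/upper.
Gauss-Seidel: T = -(D+L)⁻¹U, row 0 first, T[0,2] = -(1)/(1.9) = -0.5263; later rows by forward substitution.
  T[0,:] = [+0.0000, -1.2632, -0.5263]
  T[1,:] = [+0.0000, -1.2632, +0.2594]
  T[2,:] = [+0.0000, +1.6651, +0.9081]
|λ(T)| sorted: 1.4466, 1.0915, 0.0000.
ρ(T) = max|λ| = 1.4466; 1.4466 > 1: divergent.

no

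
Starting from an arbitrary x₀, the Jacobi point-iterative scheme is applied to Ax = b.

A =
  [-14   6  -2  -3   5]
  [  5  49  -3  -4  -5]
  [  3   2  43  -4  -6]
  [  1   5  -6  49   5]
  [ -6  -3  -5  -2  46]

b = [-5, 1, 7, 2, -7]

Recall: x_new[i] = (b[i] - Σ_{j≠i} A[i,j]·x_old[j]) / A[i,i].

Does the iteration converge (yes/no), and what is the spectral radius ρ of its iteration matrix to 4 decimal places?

Write A = D+L+U with D = diag(-14, 49, 43, 49, 46).
T_J = -D⁻¹(L+U): T[3,2] = -(-6)/(49) = +0.1224; T[3,3] = 0.
  T[0,:] = [+0.0000, +0.4286, -0.1429, -0.2143, +0.3571]
  T[1,:] = [-0.1020, +0.0000, +0.0612, +0.0816, +0.1020]
  T[2,:] = [-0.0698, -0.0465, +0.0000, +0.0930, +0.1395]
  T[3,:] = [-0.0204, -0.1020, +0.1224, +0.0000, -0.1020]
  T[4,:] = [+0.1304, +0.0652, +0.1087, +0.0435, +0.0000]
|eigenvalues of T|: 0.1950, 0.1619, 0.1619, 0.1540, 0.1518.
ρ(T) = max|λ| = 0.1950; 0.1950 < 1: convergent.

yes, ρ = 0.1950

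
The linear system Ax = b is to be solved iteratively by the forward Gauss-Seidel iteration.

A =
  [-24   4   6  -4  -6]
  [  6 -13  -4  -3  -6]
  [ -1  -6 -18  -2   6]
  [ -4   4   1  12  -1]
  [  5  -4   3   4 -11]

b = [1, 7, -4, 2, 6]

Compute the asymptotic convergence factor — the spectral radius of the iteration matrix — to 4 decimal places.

A = D + L + U where D = diag(-24, -13, -18, 12, -11).
Gauss-Seidel: T = -(D+L)⁻¹U, row 0 first, T[0,3] = -(-4)/(-24) = -0.1667; later rows by forward substitution.
  T[0,:] = [+0.0000  +0.1667  +0.2500  -0.1667  -0.2500]
  T[1,:] = [+0.0000  +0.0769  -0.1923  -0.3077  -0.5769]
  T[2,:] = [+0.0000  -0.0349  +0.0502  +0.0007  +0.5395]
  T[3,:] = [+0.0000  +0.0328  +0.1433  +0.0469  +0.1473]
  T[4,:] = [+0.0000  +0.0502  +0.2494  +0.0534  +0.2969]
|eigenvalues of T|: 0.5341, 0.1670, 0.0687, 0.0352, 0.0000.
ρ(T) = max|λ| = 0.5341; 0.5341 < 1, so it converges for any x₀.

0.5341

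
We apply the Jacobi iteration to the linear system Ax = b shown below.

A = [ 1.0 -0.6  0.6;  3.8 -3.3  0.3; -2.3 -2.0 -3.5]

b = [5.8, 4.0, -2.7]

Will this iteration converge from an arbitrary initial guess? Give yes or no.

Write A = D+L+U with D = diag(1, -3.3, -3.5).
Jacobi T = -D⁻¹(L+U): T[1,0] = -(3.8)/(-3.3) = +1.1515; T[1,1] = 0.
  T[0,:] = [+0.0000 +0.6000 -0.6000]
  T[1,:] = [+1.1515 +0.0000 +0.0909]
  T[2,:] = [-0.6571 -0.5714 +0.0000]
|λ(T)| sorted: 1.1589, 0.7407, 0.4182.
ρ = 1.1589; 1.1589 > 1: divergent.

no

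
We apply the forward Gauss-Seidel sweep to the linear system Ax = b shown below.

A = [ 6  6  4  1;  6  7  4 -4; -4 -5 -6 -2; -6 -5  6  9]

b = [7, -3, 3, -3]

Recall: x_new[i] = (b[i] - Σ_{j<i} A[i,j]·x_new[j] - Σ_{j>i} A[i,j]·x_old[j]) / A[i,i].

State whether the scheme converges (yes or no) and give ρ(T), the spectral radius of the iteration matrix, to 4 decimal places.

Split A = D + L + U, D = diag(6, 7, -6, 9).
GS T = -(D+L)⁻¹U: row 0 first, T[0,3] = -(1)/(6) = -0.1667; later rows by forward substitution.
  T[0,:] = [+0.0000 -1.0000 -0.6667 -0.1667]
  T[1,:] = [+0.0000 +0.8571 +0.0000 +0.7143]
  T[2,:] = [+0.0000 -0.0476 +0.4444 -0.8175]
  T[3,:] = [+0.0000 -0.1587 -0.7407 +0.8307]
moduli |λ_i(T)| = 1.3333, 0.9043, 0.1053, 0.0000.
ρ(T) = max|λ| = 1.3333; 1.3333 > 1 ⇒ diverges.

no, ρ = 1.3333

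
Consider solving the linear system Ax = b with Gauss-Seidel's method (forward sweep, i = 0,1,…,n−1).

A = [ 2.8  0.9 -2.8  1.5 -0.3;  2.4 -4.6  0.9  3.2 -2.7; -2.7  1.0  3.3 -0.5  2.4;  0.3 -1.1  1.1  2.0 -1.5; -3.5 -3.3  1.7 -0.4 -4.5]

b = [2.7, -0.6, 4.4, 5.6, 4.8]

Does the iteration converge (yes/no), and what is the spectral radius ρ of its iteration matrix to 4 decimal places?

Let D = diag(2.8, -4.6, 3.3, 2, -4.5); L, U the strict triangles.
GS T = -(D+L)⁻¹U: row 0 first, T[0,1] = -(0.9)/(2.8) = -0.3214; later rows by forward substitution.
  T[0,:] = [+0.0000  -0.3214  +1.0000  -0.5357  +0.1071]
  T[1,:] = [+0.0000  -0.1677  +0.7174  +0.4161  -0.5311]
  T[2,:] = [+0.0000  -0.2122  +0.6008  -0.4129  -0.4787]
  T[3,:] = [+0.0000  +0.0727  -0.0859  +0.5363  +0.7051]
  T[4,:] = [+0.0000  +0.2864  -1.0693  -0.0922  +0.0626]
|eigenvalues of T|: 1.1921, 0.4138, 0.4138, 0.0272, 0.0000.
ρ = 1.1921; 1.1921 > 1, so it fails to converge.

no, ρ = 1.1921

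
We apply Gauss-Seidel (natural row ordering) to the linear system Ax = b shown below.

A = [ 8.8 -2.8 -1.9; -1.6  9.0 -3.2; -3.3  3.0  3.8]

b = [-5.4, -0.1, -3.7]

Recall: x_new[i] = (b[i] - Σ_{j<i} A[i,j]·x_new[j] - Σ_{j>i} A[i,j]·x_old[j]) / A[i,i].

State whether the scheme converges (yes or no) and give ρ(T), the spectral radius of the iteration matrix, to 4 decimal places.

yes, ρ = 0.3487

Let D = diag(8.8, 9, 3.8); L, U the strict triangles.
T_GS = -(D+L)⁻¹U: row 0 first, T[0,1] = -(-2.8)/(8.8) = +0.3182; later rows by forward substitution.
  T[0,:] = [+0.0000 +0.3182 +0.2159]
  T[1,:] = [+0.0000 +0.0566 +0.3939]
  T[2,:] = [+0.0000 +0.2317 -0.1235]
|eigenvalues of T|: 0.3487, 0.2818, 0.0000.
ρ = 0.3487; 0.3487 < 1: convergent.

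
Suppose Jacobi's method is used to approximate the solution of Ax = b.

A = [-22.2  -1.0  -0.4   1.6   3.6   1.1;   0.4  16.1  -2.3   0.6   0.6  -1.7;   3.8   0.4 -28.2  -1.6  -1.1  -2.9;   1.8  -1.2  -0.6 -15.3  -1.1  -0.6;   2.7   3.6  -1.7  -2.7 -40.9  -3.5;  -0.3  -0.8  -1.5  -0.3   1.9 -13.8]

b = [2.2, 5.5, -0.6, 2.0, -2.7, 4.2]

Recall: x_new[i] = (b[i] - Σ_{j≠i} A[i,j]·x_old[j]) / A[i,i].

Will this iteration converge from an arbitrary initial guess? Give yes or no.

Diagonal D = diag(-22.2, 16.1, -28.2, -15.3, -40.9, -13.8); L, U strict lower/upper.
T_J = -D⁻¹(L+U): T[1,2] = -(-2.3)/(16.1) = +0.1429; T[1,1] = 0.
  T[0,:] = [+0.0000, -0.0450, -0.0180, +0.0721, +0.1622, +0.0495]
  T[1,:] = [-0.0248, +0.0000, +0.1429, -0.0373, -0.0373, +0.1056]
  T[2,:] = [+0.1348, +0.0142, +0.0000, -0.0567, -0.0390, -0.1028]
  T[3,:] = [+0.1176, -0.0784, -0.0392, +0.0000, -0.0719, -0.0392]
  T[4,:] = [+0.0660, +0.0880, -0.0416, -0.0660, +0.0000, -0.0856]
  T[5,:] = [-0.0217, -0.0580, -0.1087, -0.0217, +0.1377, +0.0000]
eigenvalue magnitudes: 0.2034, 0.1176, 0.1143, 0.1143, 0.0886, 0.0886.
ρ = 0.2034; 0.2034 < 1, so it converges for any x₀.

yes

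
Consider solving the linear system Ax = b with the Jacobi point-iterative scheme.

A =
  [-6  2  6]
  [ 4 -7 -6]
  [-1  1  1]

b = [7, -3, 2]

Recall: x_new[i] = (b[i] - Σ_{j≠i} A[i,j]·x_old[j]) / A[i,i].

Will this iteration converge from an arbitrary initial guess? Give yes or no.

Diagonal D = diag(-6, -7, 1); L, U strict lower/upper.
Jacobi T = -D⁻¹(L+U): T[2,1] = -(1)/(1) = -1.0000; T[2,2] = 0.
  T[0,:] = [+0.0000, +0.3333, +1.0000]
  T[1,:] = [+0.5714, +0.0000, -0.8571]
  T[2,:] = [+1.0000, -1.0000, +0.0000]
|λ(T)| sorted: 1.6066, 1.1376, 0.4690.
ρ = 1.6066; 1.6066 > 1 ⇒ diverges.

no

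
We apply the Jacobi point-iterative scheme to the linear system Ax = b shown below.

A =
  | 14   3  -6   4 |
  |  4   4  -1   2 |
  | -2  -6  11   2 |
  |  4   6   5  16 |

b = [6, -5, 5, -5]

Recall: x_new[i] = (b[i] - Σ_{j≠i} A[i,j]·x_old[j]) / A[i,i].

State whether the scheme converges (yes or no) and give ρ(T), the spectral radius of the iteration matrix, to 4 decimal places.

Split A = D + L + U, D = diag(14, 4, 11, 16).
T_J = -D⁻¹(L+U): T[1,3] = -(2)/(4) = -0.5000; T[1,1] = 0.
  T[0,:] = [+0.0000 -0.2143 +0.4286 -0.2857]
  T[1,:] = [-1.0000 +0.0000 +0.2500 -0.5000]
  T[2,:] = [+0.1818 +0.5455 +0.0000 -0.1818]
  T[3,:] = [-0.2500 -0.3750 -0.3125 +0.0000]
|λ(T)| sorted: 0.9476, 0.6459, 0.6459, 0.2248.
ρ(T) = max|λ| = 0.9476; 0.9476 < 1, so it converges for any x₀.

yes, ρ = 0.9476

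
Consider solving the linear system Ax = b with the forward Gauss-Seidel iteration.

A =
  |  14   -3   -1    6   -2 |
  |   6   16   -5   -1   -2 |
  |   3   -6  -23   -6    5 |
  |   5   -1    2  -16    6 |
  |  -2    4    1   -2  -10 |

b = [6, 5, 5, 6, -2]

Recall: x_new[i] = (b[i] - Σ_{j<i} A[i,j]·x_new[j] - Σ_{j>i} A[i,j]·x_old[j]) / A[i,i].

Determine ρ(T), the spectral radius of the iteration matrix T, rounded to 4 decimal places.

Diagonal D = diag(14, 16, -23, -16, -10); L, U strict lower/upper.
Gauss-Seidel: T = -(D+L)⁻¹U, row 0 first, T[0,1] = -(-3)/(14) = +0.2143; later rows by forward substitution.
  T[0,:] = [+0.0000, +0.2143, +0.0714, -0.4286, +0.1429]
  T[1,:] = [+0.0000, -0.0804, +0.2857, +0.2232, +0.0714]
  T[2,:] = [+0.0000, +0.0489, -0.0652, -0.3750, +0.2174]
  T[3,:] = [+0.0000, +0.0781, -0.0037, -0.1948, +0.4424]
  T[4,:] = [+0.0000, -0.0857, +0.0942, +0.1765, -0.0667]
moduli |λ_i(T)| = 0.5850, 0.1653, 0.1653, 0.0819, 0.0000.
ρ = 0.5850; 0.5850 < 1 ⇒ converges.

0.5850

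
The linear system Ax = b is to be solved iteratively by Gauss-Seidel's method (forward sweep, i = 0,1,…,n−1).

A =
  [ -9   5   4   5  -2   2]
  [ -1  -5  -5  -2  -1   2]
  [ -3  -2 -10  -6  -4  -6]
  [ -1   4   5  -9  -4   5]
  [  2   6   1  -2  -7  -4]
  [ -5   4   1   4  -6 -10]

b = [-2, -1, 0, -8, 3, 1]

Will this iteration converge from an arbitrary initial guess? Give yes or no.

no

Split A = D + L + U, D = diag(-9, -5, -10, -9, -7, -10).
T_GS = -(D+L)⁻¹U: row 0 first, T[0,5] = -(2)/(-9) = +0.2222; later rows by forward substitution.
  T[0,:] = [+0.0000 +0.5556 +0.4444 +0.5556 -0.2222 +0.2222]
  T[1,:] = [+0.0000 -0.1111 -1.0889 -0.5111 -0.1556 +0.3556]
  T[2,:] = [+0.0000 -0.1444 +0.0844 -0.6644 -0.3022 -0.7378]
  T[3,:] = [+0.0000 -0.1914 -0.4864 -0.6580 -0.6568 +0.2790]
  T[4,:] = [+0.0000 +0.0975 -0.6553 -0.1863 -0.0523 -0.3883]
  T[5,:] = [+0.0000 -0.4717 -0.4507 -0.7001 -0.2126 +0.3019]
moduli |λ_i(T)| = 1.5780, 0.6602, 0.6602, 0.2481, 0.2481, 0.0000.
ρ(T) = max|λ| = 1.5780; 1.5780 > 1: divergent.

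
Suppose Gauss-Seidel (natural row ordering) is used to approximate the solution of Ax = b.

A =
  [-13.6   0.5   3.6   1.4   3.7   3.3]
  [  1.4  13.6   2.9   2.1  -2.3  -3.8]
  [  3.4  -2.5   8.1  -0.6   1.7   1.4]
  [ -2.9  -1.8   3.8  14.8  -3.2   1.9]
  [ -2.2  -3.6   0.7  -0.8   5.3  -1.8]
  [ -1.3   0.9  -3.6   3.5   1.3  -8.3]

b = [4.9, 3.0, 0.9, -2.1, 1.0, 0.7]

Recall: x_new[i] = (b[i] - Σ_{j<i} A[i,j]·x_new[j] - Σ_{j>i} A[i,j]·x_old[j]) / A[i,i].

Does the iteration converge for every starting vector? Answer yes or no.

yes

Let D = diag(-13.6, 13.6, 8.1, 14.8, 5.3, -8.3); L, U the strict triangles.
Gauss-Seidel: T = -(D+L)⁻¹U, row 0 first, T[0,5] = -(3.3)/(-13.6) = +0.2426; later rows by forward substitution.
  T[0,:] = [+0.0000 +0.0368 +0.2647 +0.1029 +0.2721 +0.2426]
  T[1,:] = [+0.0000 -0.0038 -0.2405 -0.1650 +0.1411 +0.2544]
  T[2,:] = [+0.0000 -0.0166 -0.1853 -0.0201 -0.2805 -0.1962]
  T[3,:] = [+0.0000 +0.0110 +0.0702 +0.0053 +0.3587 +0.0005]
  T[4,:] = [+0.0000 +0.0165 -0.0184 -0.0659 +0.3000 +0.6391]
  T[5,:] = [+0.0000 +0.0083 +0.0396 -0.0334 +0.2926 +0.1750]
|roots of det(T-λI)|: 0.6400, 0.2302, 0.1540, 0.0217, 0.0136, 0.0000.
ρ(T) = max|λ| = 0.6400; 0.6400 < 1, so it converges for any x₀.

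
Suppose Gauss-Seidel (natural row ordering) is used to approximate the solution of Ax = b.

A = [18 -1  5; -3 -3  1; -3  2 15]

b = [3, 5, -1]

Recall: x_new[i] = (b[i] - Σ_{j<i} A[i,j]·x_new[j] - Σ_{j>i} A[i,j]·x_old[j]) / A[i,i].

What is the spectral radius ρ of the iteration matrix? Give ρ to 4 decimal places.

A = D + L + U where D = diag(18, -3, 15).
Gauss-Seidel: T = -(D+L)⁻¹U, row 0 first, T[0,2] = -(5)/(18) = -0.2778; later rows by forward substitution.
  T[0,:] = [+0.0000  +0.0556  -0.2778]
  T[1,:] = [+0.0000  -0.0556  +0.6111]
  T[2,:] = [+0.0000  +0.0185  -0.1370]
|λ(T)| sorted: 0.2102, 0.0176, 0.0000.
ρ(T) = max|λ| = 0.2102; 0.2102 < 1 ⇒ converges.

0.2102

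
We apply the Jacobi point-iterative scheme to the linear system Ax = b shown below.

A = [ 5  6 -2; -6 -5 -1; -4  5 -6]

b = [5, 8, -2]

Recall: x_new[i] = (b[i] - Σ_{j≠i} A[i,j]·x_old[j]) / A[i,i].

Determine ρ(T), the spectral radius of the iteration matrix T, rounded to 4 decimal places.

Diagonal D = diag(5, -5, -6); L, U strict lower/upper.
Jacobi T = -D⁻¹(L+U): T[2,0] = -(-4)/(-6) = -0.6667; T[2,2] = 0.
  T[0,:] = [+0.0000  -1.2000  +0.4000]
  T[1,:] = [-1.2000  +0.0000  -0.2000]
  T[2,:] = [-0.6667  +0.8333  +0.0000]
|λ(T)| sorted: 1.2119, 0.6798, 0.6798.
ρ = 1.2119; 1.2119 > 1 ⇒ diverges.

1.2119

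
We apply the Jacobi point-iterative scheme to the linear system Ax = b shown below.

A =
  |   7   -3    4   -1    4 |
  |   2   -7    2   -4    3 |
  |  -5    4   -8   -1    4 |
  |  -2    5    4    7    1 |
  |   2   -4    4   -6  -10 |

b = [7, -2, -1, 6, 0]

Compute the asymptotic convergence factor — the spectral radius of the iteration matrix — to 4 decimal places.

Diagonal D = diag(7, -7, -8, 7, -10); L, U strict lower/upper.
Jacobi T = -D⁻¹(L+U): T[0,1] = -(-3)/(7) = +0.4286; T[0,0] = 0.
  T[0,:] = [+0.0000  +0.4286  -0.5714  +0.1429  -0.5714]
  T[1,:] = [+0.2857  +0.0000  +0.2857  -0.5714  +0.4286]
  T[2,:] = [-0.6250  +0.5000  +0.0000  -0.1250  +0.5000]
  T[3,:] = [+0.2857  -0.7143  -0.5714  +0.0000  -0.1429]
  T[4,:] = [+0.2000  -0.4000  +0.4000  -0.6000  +0.0000]
|roots of det(T-λI)|: 1.2033, 0.7052, 0.7052, 0.5674, 0.4908.
spectral radius ρ = 1.2033; 1.2033 > 1, so it fails to converge.

1.2033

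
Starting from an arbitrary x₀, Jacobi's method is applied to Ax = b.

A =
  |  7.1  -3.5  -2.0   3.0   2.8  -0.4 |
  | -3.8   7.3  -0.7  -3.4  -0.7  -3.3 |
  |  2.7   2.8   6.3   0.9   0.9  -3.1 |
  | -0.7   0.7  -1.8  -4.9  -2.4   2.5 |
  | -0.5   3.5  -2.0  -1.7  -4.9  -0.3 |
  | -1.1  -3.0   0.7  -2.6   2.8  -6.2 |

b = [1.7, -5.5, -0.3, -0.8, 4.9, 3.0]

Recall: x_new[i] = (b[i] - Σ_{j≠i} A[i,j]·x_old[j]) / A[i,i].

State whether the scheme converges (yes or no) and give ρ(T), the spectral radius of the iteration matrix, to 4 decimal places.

Split A = D + L + U, D = diag(7.1, 7.3, 6.3, -4.9, -4.9, -6.2).
T_J = -D⁻¹(L+U): T[0,4] = -(2.8)/(7.1) = -0.3944; T[0,0] = 0.
  T[0,:] = [+0.0000 +0.4930 +0.2817 -0.4225 -0.3944 +0.0563]
  T[1,:] = [+0.5205 +0.0000 +0.0959 +0.4658 +0.0959 +0.4521]
  T[2,:] = [-0.4286 -0.4444 +0.0000 -0.1429 -0.1429 +0.4921]
  T[3,:] = [-0.1429 +0.1429 -0.3673 +0.0000 -0.4898 +0.5102]
  T[4,:] = [-0.1020 +0.7143 -0.4082 -0.3469 +0.0000 -0.0612]
  T[5,:] = [-0.1774 -0.4839 +0.1129 -0.4194 +0.4516 +0.0000]
|roots of det(T-λI)|: 1.1397, 0.8023, 0.8023, 0.4403, 0.3665, 0.3665.
ρ(T) = max|λ| = 1.1397; 1.1397 > 1, so it fails to converge.

no, ρ = 1.1397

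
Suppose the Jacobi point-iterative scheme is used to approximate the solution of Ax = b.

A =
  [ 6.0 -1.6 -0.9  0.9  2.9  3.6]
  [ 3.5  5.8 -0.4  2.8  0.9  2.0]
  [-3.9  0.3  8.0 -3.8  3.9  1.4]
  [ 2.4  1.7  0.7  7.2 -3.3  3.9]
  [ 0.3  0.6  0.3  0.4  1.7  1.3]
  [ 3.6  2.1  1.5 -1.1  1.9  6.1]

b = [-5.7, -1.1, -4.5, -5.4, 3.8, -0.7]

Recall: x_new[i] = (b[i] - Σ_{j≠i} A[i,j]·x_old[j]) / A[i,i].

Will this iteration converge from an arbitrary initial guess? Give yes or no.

no

A = D + L + U where D = diag(6, 5.8, 8, 7.2, 1.7, 6.1).
Jacobi T = -D⁻¹(L+U): T[1,2] = -(-0.4)/(5.8) = +0.0690; T[1,1] = 0.
  T[0,:] = [+0.0000 +0.2667 +0.1500 -0.1500 -0.4833 -0.6000]
  T[1,:] = [-0.6034 +0.0000 +0.0690 -0.4828 -0.1552 -0.3448]
  T[2,:] = [+0.4875 -0.0375 +0.0000 +0.4750 -0.4875 -0.1750]
  T[3,:] = [-0.3333 -0.2361 -0.0972 +0.0000 +0.4583 -0.5417]
  T[4,:] = [-0.1765 -0.3529 -0.1765 -0.2353 +0.0000 -0.7647]
  T[5,:] = [-0.5902 -0.3443 -0.2459 +0.1803 -0.3115 +0.0000]
|eigenvalues of T|: 1.1712, 0.6811, 0.6811, 0.3160, 0.3160, 0.2623.
ρ = 1.1712; 1.1712 > 1, so it fails to converge.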